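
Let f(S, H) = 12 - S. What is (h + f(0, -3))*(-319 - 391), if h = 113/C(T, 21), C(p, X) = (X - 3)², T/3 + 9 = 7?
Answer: -1420355/162 ≈ -8767.6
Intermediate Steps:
T = -6 (T = -27 + 3*7 = -27 + 21 = -6)
C(p, X) = (-3 + X)²
h = 113/324 (h = 113/((-3 + 21)²) = 113/(18²) = 113/324 ≈ 0.34877)
(h + f(0, -3))*(-319 - 391) = (113/324 + (12 - 1*0))*(-319 - 391) = (113/324 + (12 + 0))*(-710) = (113/324 + 12)*(-710) = (4001/324)*(-710) = -1420355/162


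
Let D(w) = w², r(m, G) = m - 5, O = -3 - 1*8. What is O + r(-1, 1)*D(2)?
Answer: -35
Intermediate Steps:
O = -11 (O = -3 - 8 = -11)
r(m, G) = -5 + m
O + r(-1, 1)*D(2) = -11 + (-5 - 1)*2² = -11 - 6*4 = -11 - 24 = -35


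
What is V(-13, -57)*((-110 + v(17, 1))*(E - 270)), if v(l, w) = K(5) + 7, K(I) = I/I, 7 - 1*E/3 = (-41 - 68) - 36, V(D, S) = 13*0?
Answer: 0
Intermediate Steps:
V(D, S) = 0
E = 456 (E = 21 - 3*((-41 - 68) - 36) = 21 - 3*(-109 - 36) = 21 - 3*(-145) = 21 + 435 = 456)
K(I) = 1
v(l, w) = 8 (v(l, w) = 1 + 7 = 8)
V(-13, -57)*((-110 + v(17, 1))*(E - 270)) = 0*((-110 + 8)*(456 - 270)) = 0*(-102*186) = 0*(-18972) = 0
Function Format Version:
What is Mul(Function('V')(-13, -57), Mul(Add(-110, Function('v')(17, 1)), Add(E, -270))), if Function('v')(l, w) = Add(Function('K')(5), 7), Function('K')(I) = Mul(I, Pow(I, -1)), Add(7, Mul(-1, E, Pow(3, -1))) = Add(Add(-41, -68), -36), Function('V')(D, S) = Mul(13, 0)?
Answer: 0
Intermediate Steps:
Function('V')(D, S) = 0
E = 456 (E = Add(21, Mul(-3, Add(Add(-41, -68), -36))) = Add(21, Mul(-3, Add(-109, -36))) = Add(21, Mul(-3, -145)) = Add(21, 435) = 456)
Function('K')(I) = 1
Function('v')(l, w) = 8 (Function('v')(l, w) = Add(1, 7) = 8)
Mul(Function('V')(-13, -57), Mul(Add(-110, Function('v')(17, 1)), Add(E, -270))) = Mul(0, Mul(Add(-110, 8), Add(456, -270))) = Mul(0, Mul(-102, 186)) = Mul(0, -18972) = 0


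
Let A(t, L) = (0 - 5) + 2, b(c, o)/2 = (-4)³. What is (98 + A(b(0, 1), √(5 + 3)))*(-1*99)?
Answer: -9405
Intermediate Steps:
b(c, o) = -128 (b(c, o) = 2*(-4)³ = 2*(-64) = -128)
A(t, L) = -3 (A(t, L) = -5 + 2 = -3)
(98 + A(b(0, 1), √(5 + 3)))*(-1*99) = (98 - 3)*(-1*99) = 95*(-99) = -9405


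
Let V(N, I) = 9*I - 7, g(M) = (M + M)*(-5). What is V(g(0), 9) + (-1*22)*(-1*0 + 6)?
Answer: -58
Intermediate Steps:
g(M) = -10*M (g(M) = (2*M)*(-5) = -10*M)
V(N, I) = -7 + 9*I
V(g(0), 9) + (-1*22)*(-1*0 + 6) = (-7 + 9*9) + (-1*22)*(-1*0 + 6) = (-7 + 81) - 22*(0 + 6) = 74 - 22*6 = 74 - 132 = -58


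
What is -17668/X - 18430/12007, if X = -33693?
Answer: -408822314/404551851 ≈ -1.0106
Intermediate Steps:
-17668/X - 18430/12007 = -17668/(-33693) - 18430/12007 = -17668*(-1/33693) - 18430*1/12007 = 17668/33693 - 18430/12007 = -408822314/404551851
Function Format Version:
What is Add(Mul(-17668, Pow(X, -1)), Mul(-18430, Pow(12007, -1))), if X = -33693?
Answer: Rational(-408822314, 404551851) ≈ -1.0106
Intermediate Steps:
Add(Mul(-17668, Pow(X, -1)), Mul(-18430, Pow(12007, -1))) = Add(Mul(-17668, Pow(-33693, -1)), Mul(-18430, Pow(12007, -1))) = Add(Mul(-17668, Rational(-1, 33693)), Mul(-18430, Rational(1, 12007))) = Add(Rational(17668, 33693), Rational(-18430, 12007)) = Rational(-408822314, 404551851)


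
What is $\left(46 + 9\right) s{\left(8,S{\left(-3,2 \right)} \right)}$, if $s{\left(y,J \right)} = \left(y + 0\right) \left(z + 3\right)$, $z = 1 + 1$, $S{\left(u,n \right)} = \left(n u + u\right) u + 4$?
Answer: $2200$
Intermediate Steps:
$S{\left(u,n \right)} = 4 + u \left(u + n u\right)$ ($S{\left(u,n \right)} = \left(u + n u\right) u + 4 = u \left(u + n u\right) + 4 = 4 + u \left(u + n u\right)$)
$z = 2$
$s{\left(y,J \right)} = 5 y$ ($s{\left(y,J \right)} = \left(y + 0\right) \left(2 + 3\right) = y 5 = 5 y$)
$\left(46 + 9\right) s{\left(8,S{\left(-3,2 \right)} \right)} = \left(46 + 9\right) 5 \cdot 8 = 55 \cdot 40 = 2200$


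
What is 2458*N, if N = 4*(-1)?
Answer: -9832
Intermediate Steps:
N = -4
2458*N = 2458*(-4) = -9832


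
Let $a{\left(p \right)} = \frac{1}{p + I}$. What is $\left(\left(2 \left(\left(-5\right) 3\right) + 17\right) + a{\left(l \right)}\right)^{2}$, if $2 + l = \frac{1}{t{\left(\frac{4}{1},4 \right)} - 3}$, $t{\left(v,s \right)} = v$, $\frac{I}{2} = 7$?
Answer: $\frac{28224}{169} \approx 167.01$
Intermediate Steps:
$I = 14$ ($I = 2 \cdot 7 = 14$)
$l = -1$ ($l = -2 + \frac{1}{\frac{4}{1} - 3} = -2 + \frac{1}{4 \cdot 1 - 3} = -2 + \frac{1}{4 - 3} = -2 + 1^{-1} = -2 + 1 = -1$)
$a{\left(p \right)} = \frac{1}{14 + p}$ ($a{\left(p \right)} = \frac{1}{p + 14} = \frac{1}{14 + p}$)
$\left(\left(2 \left(\left(-5\right) 3\right) + 17\right) + a{\left(l \right)}\right)^{2} = \left(\left(2 \left(\left(-5\right) 3\right) + 17\right) + \frac{1}{14 - 1}\right)^{2} = \left(\left(2 \left(-15\right) + 17\right) + \frac{1}{13}\right)^{2} = \left(\left(-30 + 17\right) + \frac{1}{13}\right)^{2} = \left(-13 + \frac{1}{13}\right)^{2} = \left(- \frac{168}{13}\right)^{2} = \frac{28224}{169}$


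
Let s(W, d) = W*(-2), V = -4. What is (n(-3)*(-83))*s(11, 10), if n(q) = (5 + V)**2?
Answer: 1826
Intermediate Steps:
n(q) = 1 (n(q) = (5 - 4)**2 = 1**2 = 1)
s(W, d) = -2*W
(n(-3)*(-83))*s(11, 10) = (1*(-83))*(-2*11) = -83*(-22) = 1826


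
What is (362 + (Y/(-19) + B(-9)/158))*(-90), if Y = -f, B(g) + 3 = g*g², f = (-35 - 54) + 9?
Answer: -47707920/1501 ≈ -31784.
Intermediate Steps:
f = -80 (f = -89 + 9 = -80)
B(g) = -3 + g³ (B(g) = -3 + g*g² = -3 + g³)
Y = 80 (Y = -1*(-80) = 80)
(362 + (Y/(-19) + B(-9)/158))*(-90) = (362 + (80/(-19) + (-3 + (-9)³)/158))*(-90) = (362 + (80*(-1/19) + (-3 - 729)*(1/158)))*(-90) = (362 + (-80/19 - 732*1/158))*(-90) = (362 + (-80/19 - 366/79))*(-90) = (362 - 13274/1501)*(-90) = (530088/1501)*(-90) = -47707920/1501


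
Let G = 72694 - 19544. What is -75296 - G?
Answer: -128446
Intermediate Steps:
G = 53150
-75296 - G = -75296 - 1*53150 = -75296 - 53150 = -128446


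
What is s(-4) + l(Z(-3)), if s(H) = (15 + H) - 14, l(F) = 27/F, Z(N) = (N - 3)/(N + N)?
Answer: 24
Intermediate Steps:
Z(N) = (-3 + N)/(2*N) (Z(N) = (-3 + N)/((2*N)) = (-3 + N)*(1/(2*N)) = (-3 + N)/(2*N))
s(H) = 1 + H
s(-4) + l(Z(-3)) = (1 - 4) + 27/(((½)*(-3 - 3)/(-3))) = -3 + 27/(((½)*(-⅓)*(-6))) = -3 + 27/1 = -3 + 27*1 = -3 + 27 = 24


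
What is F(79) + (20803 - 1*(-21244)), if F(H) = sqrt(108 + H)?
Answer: 42047 + sqrt(187) ≈ 42061.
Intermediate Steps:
F(79) + (20803 - 1*(-21244)) = sqrt(108 + 79) + (20803 - 1*(-21244)) = sqrt(187) + (20803 + 21244) = sqrt(187) + 42047 = 42047 + sqrt(187)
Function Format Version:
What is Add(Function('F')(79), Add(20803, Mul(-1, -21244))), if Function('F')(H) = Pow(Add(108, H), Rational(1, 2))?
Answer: Add(42047, Pow(187, Rational(1, 2))) ≈ 42061.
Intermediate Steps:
Add(Function('F')(79), Add(20803, Mul(-1, -21244))) = Add(Pow(Add(108, 79), Rational(1, 2)), Add(20803, Mul(-1, -21244))) = Add(Pow(187, Rational(1, 2)), Add(20803, 21244)) = Add(Pow(187, Rational(1, 2)), 42047) = Add(42047, Pow(187, Rational(1, 2)))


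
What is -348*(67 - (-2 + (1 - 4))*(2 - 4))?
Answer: -19836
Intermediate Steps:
-348*(67 - (-2 + (1 - 4))*(2 - 4)) = -348*(67 - (-2 - 3)*(-2)) = -348*(67 - (-5)*(-2)) = -348*(67 - 1*10) = -348*(67 - 10) = -348*57 = -19836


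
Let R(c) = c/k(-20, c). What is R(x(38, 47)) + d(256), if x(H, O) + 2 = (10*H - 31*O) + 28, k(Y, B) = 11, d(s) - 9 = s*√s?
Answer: 44104/11 ≈ 4009.5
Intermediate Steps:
d(s) = 9 + s^(3/2) (d(s) = 9 + s*√s = 9 + s^(3/2))
x(H, O) = 26 - 31*O + 10*H (x(H, O) = -2 + ((10*H - 31*O) + 28) = -2 + ((-31*O + 10*H) + 28) = -2 + (28 - 31*O + 10*H) = 26 - 31*O + 10*H)
R(c) = c/11
R(x(38, 47)) + d(256) = (26 - 31*47 + 10*38)/11 + (9 + 256^(3/2)) = (26 - 1457 + 380)/11 + (9 + 4096) = (1/11)*(-1051) + 4105 = -1051/11 + 4105 = 44104/11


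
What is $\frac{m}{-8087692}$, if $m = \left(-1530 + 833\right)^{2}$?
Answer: $- \frac{485809}{8087692} \approx -0.060068$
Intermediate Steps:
$m = 485809$ ($m = \left(-697\right)^{2} = 485809$)
$\frac{m}{-8087692} = \frac{485809}{-8087692} = 485809 \left(- \frac{1}{8087692}\right) = - \frac{485809}{8087692}$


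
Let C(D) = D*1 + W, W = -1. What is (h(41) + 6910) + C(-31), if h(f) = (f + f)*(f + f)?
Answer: 13602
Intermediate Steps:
C(D) = -1 + D (C(D) = D*1 - 1 = D - 1 = -1 + D)
h(f) = 4*f² (h(f) = (2*f)*(2*f) = 4*f²)
(h(41) + 6910) + C(-31) = (4*41² + 6910) + (-1 - 31) = (4*1681 + 6910) - 32 = (6724 + 6910) - 32 = 13634 - 32 = 13602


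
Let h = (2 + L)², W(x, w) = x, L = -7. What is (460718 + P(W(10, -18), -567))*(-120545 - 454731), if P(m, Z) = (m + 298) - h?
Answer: -265202811276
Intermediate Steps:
h = 25 (h = (2 - 7)² = (-5)² = 25)
P(m, Z) = 273 + m (P(m, Z) = (m + 298) - 1*25 = (298 + m) - 25 = 273 + m)
(460718 + P(W(10, -18), -567))*(-120545 - 454731) = (460718 + (273 + 10))*(-120545 - 454731) = (460718 + 283)*(-575276) = 461001*(-575276) = -265202811276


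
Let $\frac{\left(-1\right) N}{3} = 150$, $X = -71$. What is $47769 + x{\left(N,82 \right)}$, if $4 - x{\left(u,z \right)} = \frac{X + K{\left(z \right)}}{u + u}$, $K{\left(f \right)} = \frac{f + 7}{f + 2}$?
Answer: $\frac{144465317}{3024} \approx 47773.0$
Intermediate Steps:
$N = -450$ ($N = \left(-3\right) 150 = -450$)
$K{\left(f \right)} = \frac{7 + f}{2 + f}$
$x{\left(u,z \right)} = 4 - \frac{-71 + \frac{7 + z}{2 + z}}{2 u}$ ($x{\left(u,z \right)} = 4 - \frac{-71 + \frac{7 + z}{2 + z}}{u + u} = 4 - \frac{-71 + \frac{7 + z}{2 + z}}{2 u}$)
$47769 + x{\left(N,82 \right)} = 47769 + \frac{-7 - 82 + \left(2 + 82\right) \left(71 + 8 \left(-450\right)\right)}{2 \left(-450\right) \left(2 + 82\right)} = 47769 + \frac{1}{2} \left(- \frac{1}{450}\right) \frac{1}{84} \left(-7 - 82 + 84 \left(71 - 3600\right)\right) = 47769 + \frac{1}{2} \left(- \frac{1}{450}\right) \frac{1}{84} \left(-7 - 82 + 84 \left(-3529\right)\right) = 47769 + \frac{1}{2} \left(- \frac{1}{450}\right) \frac{1}{84} \left(-7 - 82 - 296436\right) = 47769 + \frac{1}{2} \left(- \frac{1}{450}\right) \frac{1}{84} \left(-296525\right) = 47769 + \frac{11861}{3024} = \frac{144465317}{3024}$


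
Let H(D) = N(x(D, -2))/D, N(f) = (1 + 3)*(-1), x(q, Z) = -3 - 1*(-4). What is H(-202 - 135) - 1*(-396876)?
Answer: 133747216/337 ≈ 3.9688e+5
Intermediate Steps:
x(q, Z) = 1 (x(q, Z) = -3 + 4 = 1)
N(f) = -4 (N(f) = 4*(-1) = -4)
H(D) = -4/D
H(-202 - 135) - 1*(-396876) = -4/(-202 - 135) - 1*(-396876) = -4/(-337) + 396876 = -4*(-1/337) + 396876 = 4/337 + 396876 = 133747216/337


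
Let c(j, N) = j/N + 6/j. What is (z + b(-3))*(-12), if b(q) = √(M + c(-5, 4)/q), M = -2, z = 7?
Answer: -84 - 2*I*√1065/5 ≈ -84.0 - 13.054*I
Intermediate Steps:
c(j, N) = 6/j + j/N
b(q) = √(-2 - 49/(20*q)) (b(q) = √(-2 + (6/(-5) - 5/4)/q) = √(-2 + (6*(-⅕) - 5*¼)/q) = √(-2 + (-6/5 - 5/4)/q) = √(-2 - 49/(20*q)))
(z + b(-3))*(-12) = (7 + √(-200 - 245/(-3))/10)*(-12) = (7 + √(-200 - 245*(-⅓))/10)*(-12) = (7 + √(-200 + 245/3)/10)*(-12) = (7 + √(-355/3)/10)*(-12) = (7 + (I*√1065/3)/10)*(-12) = (7 + I*√1065/30)*(-12) = -84 - 2*I*√1065/5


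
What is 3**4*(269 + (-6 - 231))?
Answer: 2592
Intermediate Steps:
3**4*(269 + (-6 - 231)) = 81*(269 - 237) = 81*32 = 2592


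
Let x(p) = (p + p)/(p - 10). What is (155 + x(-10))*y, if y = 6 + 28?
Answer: 5304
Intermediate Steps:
x(p) = 2*p/(-10 + p) (x(p) = (2*p)/(-10 + p) = 2*p/(-10 + p))
y = 34
(155 + x(-10))*y = (155 + 2*(-10)/(-10 - 10))*34 = (155 + 2*(-10)/(-20))*34 = (155 + 2*(-10)*(-1/20))*34 = (155 + 1)*34 = 156*34 = 5304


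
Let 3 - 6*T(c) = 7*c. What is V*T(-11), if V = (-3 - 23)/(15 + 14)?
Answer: -1040/87 ≈ -11.954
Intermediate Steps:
T(c) = ½ - 7*c/6
V = -26/29 ≈ -0.89655
V*T(-11) = -26*(½ - 7/6*(-11))/29 = -26*(½ + 77/6)/29 = -26/29*40/3 = -1040/87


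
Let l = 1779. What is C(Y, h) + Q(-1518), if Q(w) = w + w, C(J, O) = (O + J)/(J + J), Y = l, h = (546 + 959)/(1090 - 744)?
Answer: -3736905409/1231068 ≈ -3035.5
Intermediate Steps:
h = 1505/346 ≈ 4.3497
Y = 1779
C(J, O) = (J + O)/(2*J) (C(J, O) = (J + O)/((2*J)) = (J + O)*(1/(2*J)) = (J + O)/(2*J))
Q(w) = 2*w
C(Y, h) + Q(-1518) = (½)*(1779 + 1505/346)/1779 + 2*(-1518) = (½)*(1/1779)*(617039/346) - 3036 = 617039/1231068 - 3036 = -3736905409/1231068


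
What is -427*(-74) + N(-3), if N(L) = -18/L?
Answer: 31604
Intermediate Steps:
-427*(-74) + N(-3) = -427*(-74) - 18/(-3) = 31598 - 18*(-⅓) = 31598 + 6 = 31604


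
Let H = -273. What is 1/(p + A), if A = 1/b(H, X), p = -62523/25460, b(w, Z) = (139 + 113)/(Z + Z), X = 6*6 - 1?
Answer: -229140/499057 ≈ -0.45915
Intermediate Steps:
X = 35 (X = 36 - 1 = 35)
b(w, Z) = 126/Z (b(w, Z) = 252/((2*Z)) = 252*(1/(2*Z)) = 126/Z)
p = -62523/25460 (p = -62523*1/25460 = -62523/25460 ≈ -2.4557)
A = 5/18 (A = 1/(126/35) = 1/(126*(1/35)) = 1/(18/5) = 5/18 ≈ 0.27778)
1/(p + A) = 1/(-62523/25460 + 5/18) = 1/(-499057/229140) = -229140/499057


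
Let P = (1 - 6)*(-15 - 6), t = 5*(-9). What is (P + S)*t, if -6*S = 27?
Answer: -9045/2 ≈ -4522.5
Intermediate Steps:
t = -45
P = 105 (P = -5*(-21) = 105)
S = -9/2 (S = -1/6*27 = -9/2 ≈ -4.5000)
(P + S)*t = (105 - 9/2)*(-45) = (201/2)*(-45) = -9045/2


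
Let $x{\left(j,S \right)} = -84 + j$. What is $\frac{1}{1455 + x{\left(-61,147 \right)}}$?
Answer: $\frac{1}{1310} \approx 0.00076336$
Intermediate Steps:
$\frac{1}{1455 + x{\left(-61,147 \right)}} = \frac{1}{1455 - 145} = \frac{1}{1310}$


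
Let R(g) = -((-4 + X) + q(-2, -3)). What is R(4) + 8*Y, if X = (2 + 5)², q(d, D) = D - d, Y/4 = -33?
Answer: -1100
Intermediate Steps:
Y = -132 (Y = 4*(-33) = -132)
X = 49 (X = 7² = 49)
R(g) = -44 (R(g) = -((-4 + 49) + (-3 - 1*(-2))) = -(45 + (-3 + 2)) = -(45 - 1) = -1*44 = -44)
R(4) + 8*Y = -44 + 8*(-132) = -44 - 1056 = -1100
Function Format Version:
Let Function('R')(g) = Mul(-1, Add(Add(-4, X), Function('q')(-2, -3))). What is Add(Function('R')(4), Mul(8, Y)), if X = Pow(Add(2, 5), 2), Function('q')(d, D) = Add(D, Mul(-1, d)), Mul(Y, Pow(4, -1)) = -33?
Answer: -1100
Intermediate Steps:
Y = -132 (Y = Mul(4, -33) = -132)
X = 49 (X = Pow(7, 2) = 49)
Function('R')(g) = -44 (Function('R')(g) = Mul(-1, Add(Add(-4, 49), Add(-3, Mul(-1, -2)))) = Mul(-1, Add(45, Add(-3, 2))) = Mul(-1, Add(45, -1)) = Mul(-1, 44) = -44)
Add(Function('R')(4), Mul(8, Y)) = Add(-44, Mul(8, -132)) = Add(-44, -1056) = -1100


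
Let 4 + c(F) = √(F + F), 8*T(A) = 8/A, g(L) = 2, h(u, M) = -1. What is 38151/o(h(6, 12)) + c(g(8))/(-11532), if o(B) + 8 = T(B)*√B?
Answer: -1759829263/374790 + 38151*I/65 ≈ -4695.5 + 586.94*I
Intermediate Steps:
T(A) = 1/A (T(A) = (8/A)/8 = 1/A)
c(F) = -4 + √2*√F (c(F) = -4 + √(F + F) = -4 + √(2*F) = -4 + √2*√F)
o(B) = -8 + B^(-½) (o(B) = -8 + √B/B = -8 + B^(-½))
38151/o(h(6, 12)) + c(g(8))/(-11532) = 38151/(-8 + (-1)^(-½)) + (-4 + √2*√2)/(-11532) = 38151/(-8 - I) + (-4 + 2)*(-1/11532) = 38151*((-8 + I)/65) - 2*(-1/11532) = 38151*(-8 + I)/65 + 1/5766 = 1/5766 + 38151*(-8 + I)/65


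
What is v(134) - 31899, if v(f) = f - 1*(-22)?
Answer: -31743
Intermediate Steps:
v(f) = 22 + f (v(f) = f + 22 = 22 + f)
v(134) - 31899 = (22 + 134) - 31899 = 156 - 31899 = -31743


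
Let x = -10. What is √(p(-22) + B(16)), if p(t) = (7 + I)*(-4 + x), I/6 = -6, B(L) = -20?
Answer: √386 ≈ 19.647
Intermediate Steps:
I = -36 (I = 6*(-6) = -36)
p(t) = 406 (p(t) = (7 - 36)*(-4 - 10) = -29*(-14) = 406)
√(p(-22) + B(16)) = √(406 - 20) = √386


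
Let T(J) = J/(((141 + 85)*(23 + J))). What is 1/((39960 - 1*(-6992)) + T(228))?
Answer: 28363/1331699690 ≈ 2.1298e-5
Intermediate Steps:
T(J) = J/(5198 + 226*J) (T(J) = J/((226*(23 + J))) = J/(5198 + 226*J))
1/((39960 - 1*(-6992)) + T(228)) = 1/((39960 - 1*(-6992)) + (1/226)*228/(23 + 228)) = 1/((39960 + 6992) + (1/226)*228/251) = 1/(46952 + (1/226)*228*(1/251)) = 1/(46952 + 114/28363) = 1/(1331699690/28363) = 28363/1331699690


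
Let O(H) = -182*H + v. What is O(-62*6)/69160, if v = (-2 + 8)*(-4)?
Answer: 1692/1729 ≈ 0.97860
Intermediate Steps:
v = -24 (v = 6*(-4) = -24)
O(H) = -24 - 182*H (O(H) = -182*H - 24 = -24 - 182*H)
O(-62*6)/69160 = (-24 - (-11284)*6)/69160 = (-24 - 182*(-372))*(1/69160) = (-24 + 67704)*(1/69160) = 67680*(1/69160) = 1692/1729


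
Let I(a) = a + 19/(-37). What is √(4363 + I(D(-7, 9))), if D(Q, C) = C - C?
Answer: 2*√1493061/37 ≈ 66.049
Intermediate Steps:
D(Q, C) = 0
I(a) = -19/37 + a (I(a) = a + 19*(-1/37) = a - 19/37 = -19/37 + a)
√(4363 + I(D(-7, 9))) = √(4363 + (-19/37 + 0)) = √(4363 - 19/37) = √(161412/37) = 2*√1493061/37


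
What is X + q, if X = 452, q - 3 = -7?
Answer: 448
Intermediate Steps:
q = -4 (q = 3 - 7 = -4)
X + q = 452 - 4 = 448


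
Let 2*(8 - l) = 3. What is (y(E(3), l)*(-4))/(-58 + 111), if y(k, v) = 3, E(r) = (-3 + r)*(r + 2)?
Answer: -12/53 ≈ -0.22642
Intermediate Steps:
l = 13/2 (l = 8 - ½*3 = 8 - 3/2 = 13/2 ≈ 6.5000)
E(r) = (-3 + r)*(2 + r)
(y(E(3), l)*(-4))/(-58 + 111) = (3*(-4))/(-58 + 111) = -12/53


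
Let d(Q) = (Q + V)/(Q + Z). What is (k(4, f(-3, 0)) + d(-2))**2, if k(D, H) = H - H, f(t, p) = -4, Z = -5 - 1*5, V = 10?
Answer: 4/9 ≈ 0.44444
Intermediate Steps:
Z = -10 (Z = -5 - 5 = -10)
k(D, H) = 0
d(Q) = (10 + Q)/(-10 + Q) (d(Q) = (Q + 10)/(Q - 10) = (10 + Q)/(-10 + Q))
(k(4, f(-3, 0)) + d(-2))**2 = (0 + (10 - 2)/(-10 - 2))**2 = (0 + 8/(-12))**2 = (0 - 1/12*8)**2 = (0 - 2/3)**2 = (-2/3)**2 = 4/9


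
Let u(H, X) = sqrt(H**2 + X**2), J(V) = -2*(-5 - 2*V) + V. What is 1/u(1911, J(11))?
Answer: sqrt(21634)/281242 ≈ 0.00052298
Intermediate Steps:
J(V) = 10 + 5*V (J(V) = (10 + 4*V) + V = 10 + 5*V)
1/u(1911, J(11)) = 1/(sqrt(1911**2 + (10 + 5*11)**2)) = 1/(sqrt(3651921 + (10 + 55)**2)) = 1/(sqrt(3651921 + 65**2)) = 1/(sqrt(3651921 + 4225)) = 1/(sqrt(3656146)) = 1/(13*sqrt(21634)) = sqrt(21634)/281242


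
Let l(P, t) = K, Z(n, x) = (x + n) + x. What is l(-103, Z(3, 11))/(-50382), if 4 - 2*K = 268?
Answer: 22/8397 ≈ 0.0026200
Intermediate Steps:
Z(n, x) = n + 2*x (Z(n, x) = (n + x) + x = n + 2*x)
K = -132 (K = 2 - ½*268 = 2 - 134 = -132)
l(P, t) = -132
l(-103, Z(3, 11))/(-50382) = -132/(-50382) = -132*(-1/50382) = 22/8397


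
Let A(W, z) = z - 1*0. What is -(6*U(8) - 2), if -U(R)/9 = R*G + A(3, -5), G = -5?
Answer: -2428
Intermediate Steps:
A(W, z) = z (A(W, z) = z + 0 = z)
U(R) = 45 + 45*R (U(R) = -9*(R*(-5) - 5) = -9*(-5*R - 5) = -9*(-5 - 5*R) = 45 + 45*R)
-(6*U(8) - 2) = -(6*(45 + 45*8) - 2) = -(6*(45 + 360) - 2) = -(6*405 - 2) = -(2430 - 2) = -1*2428 = -2428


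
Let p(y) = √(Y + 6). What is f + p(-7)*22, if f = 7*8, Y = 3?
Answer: 122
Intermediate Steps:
p(y) = 3 (p(y) = √(3 + 6) = √9 = 3)
f = 56
f + p(-7)*22 = 56 + 3*22 = 56 + 66 = 122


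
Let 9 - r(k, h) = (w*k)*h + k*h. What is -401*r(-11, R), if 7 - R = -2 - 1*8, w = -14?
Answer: 971222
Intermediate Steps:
R = 17 (R = 7 - (-2 - 1*8) = 7 - (-2 - 8) = 7 - 1*(-10) = 7 + 10 = 17)
r(k, h) = 9 + 13*h*k (r(k, h) = 9 - ((-14*k)*h + k*h) = 9 - (-14*h*k + h*k) = 9 - (-13)*h*k = 9 + 13*h*k)
-401*r(-11, R) = -401*(9 + 13*17*(-11)) = -401*(9 - 2431) = -401*(-2422) = 971222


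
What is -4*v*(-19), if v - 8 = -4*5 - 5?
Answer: -1292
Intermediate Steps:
v = -17 (v = 8 + (-4*5 - 5) = 8 + (-20 - 5) = 8 - 25 = -17)
-4*v*(-19) = -4*(-17)*(-19) = 68*(-19) = -1292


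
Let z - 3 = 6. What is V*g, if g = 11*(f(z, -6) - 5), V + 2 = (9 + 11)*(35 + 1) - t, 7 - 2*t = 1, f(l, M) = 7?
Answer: 15730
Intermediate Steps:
z = 9 (z = 3 + 6 = 9)
t = 3 (t = 7/2 - ½*1 = 7/2 - ½ = 3)
V = 715 (V = -2 + ((9 + 11)*(35 + 1) - 1*3) = -2 + (20*36 - 3) = -2 + (720 - 3) = -2 + 717 = 715)
g = 22 (g = 11*(7 - 5) = 11*2 = 22)
V*g = 715*22 = 15730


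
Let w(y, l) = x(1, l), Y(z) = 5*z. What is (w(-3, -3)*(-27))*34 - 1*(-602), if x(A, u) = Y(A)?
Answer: -3988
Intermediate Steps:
x(A, u) = 5*A
w(y, l) = 5 (w(y, l) = 5*1 = 5)
(w(-3, -3)*(-27))*34 - 1*(-602) = (5*(-27))*34 - 1*(-602) = -135*34 + 602 = -4590 + 602 = -3988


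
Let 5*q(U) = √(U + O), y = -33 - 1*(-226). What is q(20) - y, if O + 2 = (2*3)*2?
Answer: -193 + √30/5 ≈ -191.90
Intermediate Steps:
O = 10 (O = -2 + (2*3)*2 = -2 + 6*2 = -2 + 12 = 10)
y = 193 (y = -33 + 226 = 193)
q(U) = √(10 + U)/5 (q(U) = √(U + 10)/5 = √(10 + U)/5)
q(20) - y = √(10 + 20)/5 - 1*193 = √30/5 - 193 = -193 + √30/5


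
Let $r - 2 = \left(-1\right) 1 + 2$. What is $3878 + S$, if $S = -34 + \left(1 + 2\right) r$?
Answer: $3853$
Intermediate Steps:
$r = 3$ ($r = 2 + \left(\left(-1\right) 1 + 2\right) = 2 + \left(-1 + 2\right) = 2 + 1 = 3$)
$S = -25$ ($S = -34 + \left(1 + 2\right) 3 = -34 + 3 \cdot 3 = -34 + 9 = -25$)
$3878 + S = 3878 - 25 = 3853$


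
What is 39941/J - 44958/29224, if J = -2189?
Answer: -57529493/2907788 ≈ -19.785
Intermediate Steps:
39941/J - 44958/29224 = 39941/(-2189) - 44958/29224 = 39941*(-1/2189) - 44958*1/29224 = -3631/199 - 22479/14612 = -57529493/2907788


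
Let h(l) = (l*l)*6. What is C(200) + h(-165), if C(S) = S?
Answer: 163550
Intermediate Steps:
h(l) = 6*l² (h(l) = l²*6 = 6*l²)
C(200) + h(-165) = 200 + 6*(-165)² = 200 + 6*27225 = 200 + 163350 = 163550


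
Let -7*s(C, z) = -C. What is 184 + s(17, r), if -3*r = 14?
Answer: 1305/7 ≈ 186.43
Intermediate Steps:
r = -14/3 (r = -⅓*14 = -14/3 ≈ -4.6667)
s(C, z) = C/7 (s(C, z) = -(-1)*C/7 = C/7)
184 + s(17, r) = 184 + (⅐)*17 = 184 + 17/7 = 1305/7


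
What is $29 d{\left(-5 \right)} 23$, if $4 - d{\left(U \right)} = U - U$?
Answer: $2668$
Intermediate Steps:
$d{\left(U \right)} = 4$ ($d{\left(U \right)} = 4 - \left(U - U\right) = 4 - 0 = 4 + 0 = 4$)
$29 d{\left(-5 \right)} 23 = 29 \cdot 4 \cdot 23 = 116 \cdot 23 = 2668$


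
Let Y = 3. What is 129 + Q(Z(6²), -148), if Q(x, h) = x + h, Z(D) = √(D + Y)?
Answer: -19 + √39 ≈ -12.755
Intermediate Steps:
Z(D) = √(3 + D) (Z(D) = √(D + 3) = √(3 + D))
Q(x, h) = h + x
129 + Q(Z(6²), -148) = 129 + (-148 + √(3 + 6²)) = 129 + (-148 + √(3 + 36)) = 129 + (-148 + √39) = -19 + √39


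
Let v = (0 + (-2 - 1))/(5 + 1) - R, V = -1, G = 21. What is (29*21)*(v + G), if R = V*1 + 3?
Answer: 22533/2 ≈ 11267.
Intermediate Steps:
R = 2 (R = -1*1 + 3 = -1 + 3 = 2)
v = -5/2 (v = (0 + (-2 - 1))/(5 + 1) - 1*2 = (0 - 3)/6 - 2 = -3*⅙ - 2 = -½ - 2 = -5/2 ≈ -2.5000)
(29*21)*(v + G) = (29*21)*(-5/2 + 21) = 609*(37/2) = 22533/2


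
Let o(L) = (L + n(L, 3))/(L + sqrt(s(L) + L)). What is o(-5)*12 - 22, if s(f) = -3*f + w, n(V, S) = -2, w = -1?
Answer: 20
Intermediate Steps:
s(f) = -1 - 3*f (s(f) = -3*f - 1 = -1 - 3*f)
o(L) = (-2 + L)/(L + sqrt(-1 - 2*L)) (o(L) = (L - 2)/(L + sqrt((-1 - 3*L) + L)) = (-2 + L)/(L + sqrt(-1 - 2*L)))
o(-5)*12 - 22 = ((-2 - 5)/(-5 + sqrt(-1 - 2*(-5))))*12 - 22 = (-7/(-5 + sqrt(-1 + 10)))*12 - 22 = (-7/(-5 + sqrt(9)))*12 - 22 = (-7/(-5 + 3))*12 - 22 = (-7/(-2))*12 - 22 = -1/2*(-7)*12 - 22 = (7/2)*12 - 22 = 42 - 22 = 20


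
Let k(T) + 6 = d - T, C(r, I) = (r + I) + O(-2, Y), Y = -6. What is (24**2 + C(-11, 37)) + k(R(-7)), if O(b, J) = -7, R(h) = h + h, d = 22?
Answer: 625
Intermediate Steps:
R(h) = 2*h
C(r, I) = -7 + I + r (C(r, I) = (r + I) - 7 = (I + r) - 7 = -7 + I + r)
k(T) = 16 - T (k(T) = -6 + (22 - T) = 16 - T)
(24**2 + C(-11, 37)) + k(R(-7)) = (24**2 + (-7 + 37 - 11)) + (16 - 2*(-7)) = (576 + 19) + (16 - 1*(-14)) = 595 + (16 + 14) = 595 + 30 = 625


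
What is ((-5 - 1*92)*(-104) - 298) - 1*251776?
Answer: -241986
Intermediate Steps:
((-5 - 1*92)*(-104) - 298) - 1*251776 = ((-5 - 92)*(-104) - 298) - 251776 = (-97*(-104) - 298) - 251776 = (10088 - 298) - 251776 = 9790 - 251776 = -241986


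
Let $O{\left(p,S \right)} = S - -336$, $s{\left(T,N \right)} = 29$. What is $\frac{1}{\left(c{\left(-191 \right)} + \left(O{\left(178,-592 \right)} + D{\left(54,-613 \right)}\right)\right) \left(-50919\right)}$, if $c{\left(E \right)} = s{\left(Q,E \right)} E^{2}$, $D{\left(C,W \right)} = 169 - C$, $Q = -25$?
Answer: $- \frac{1}{53862525552} \approx -1.8566 \cdot 10^{-11}$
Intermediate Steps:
$O{\left(p,S \right)} = 336 + S$ ($O{\left(p,S \right)} = S + 336 = 336 + S$)
$c{\left(E \right)} = 29 E^{2}$
$\frac{1}{\left(c{\left(-191 \right)} + \left(O{\left(178,-592 \right)} + D{\left(54,-613 \right)}\right)\right) \left(-50919\right)} = \frac{1}{\left(29 \left(-191\right)^{2} + \left(\left(336 - 592\right) + \left(169 - 54\right)\right)\right) \left(-50919\right)} = \frac{1}{29 \cdot 36481 + \left(-256 + \left(169 - 54\right)\right)} \left(- \frac{1}{50919}\right) = \frac{1}{1057949 + \left(-256 + 115\right)} \left(- \frac{1}{50919}\right) = \frac{1}{1057949 - 141} \left(- \frac{1}{50919}\right) = \frac{1}{1057808} \left(- \frac{1}{50919}\right) = - \frac{1}{53862525552}$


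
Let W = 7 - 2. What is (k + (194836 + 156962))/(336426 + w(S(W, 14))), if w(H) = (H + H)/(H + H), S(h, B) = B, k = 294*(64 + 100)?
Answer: 400014/336427 ≈ 1.1890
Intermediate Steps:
k = 48216 (k = 294*164 = 48216)
W = 5
w(H) = 1 (w(H) = (2*H)/((2*H)) = (2*H)*(1/(2*H)) = 1)
(k + (194836 + 156962))/(336426 + w(S(W, 14))) = (48216 + (194836 + 156962))/(336426 + 1) = (48216 + 351798)/336427 = 400014*(1/336427) = 400014/336427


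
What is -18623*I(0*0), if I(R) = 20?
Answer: -372460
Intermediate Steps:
-18623*I(0*0) = -18623*20 = -372460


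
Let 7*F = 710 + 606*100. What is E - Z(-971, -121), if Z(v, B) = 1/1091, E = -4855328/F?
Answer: -18540100623/33444605 ≈ -554.35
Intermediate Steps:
F = 61310/7 (F = (710 + 606*100)/7 = (710 + 60600)/7 = (1/7)*61310 = 61310/7 ≈ 8758.6)
E = -16993648/30655 (E = -4855328/61310/7 = -4855328*7/61310 = -16993648/30655 ≈ -554.35)
Z(v, B) = 1/1091
E - Z(-971, -121) = -16993648/30655 - 1*1/1091 = -16993648/30655 - 1/1091 = -18540100623/33444605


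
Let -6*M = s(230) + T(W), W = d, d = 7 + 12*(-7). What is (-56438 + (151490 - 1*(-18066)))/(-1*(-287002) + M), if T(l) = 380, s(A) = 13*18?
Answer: 339354/860699 ≈ 0.39428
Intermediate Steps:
d = -77 (d = 7 - 84 = -77)
W = -77
s(A) = 234
M = -307/3 (M = -(234 + 380)/6 = -1/6*614 = -307/3 ≈ -102.33)
(-56438 + (151490 - 1*(-18066)))/(-1*(-287002) + M) = (-56438 + (151490 - 1*(-18066)))/(-1*(-287002) - 307/3) = (-56438 + (151490 + 18066))/(287002 - 307/3) = (-56438 + 169556)/(860699/3) = 113118*(3/860699) = 339354/860699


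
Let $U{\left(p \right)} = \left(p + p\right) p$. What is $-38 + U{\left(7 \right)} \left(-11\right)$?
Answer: $-1116$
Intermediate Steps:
$U{\left(p \right)} = 2 p^{2}$ ($U{\left(p \right)} = 2 p p = 2 p^{2}$)
$-38 + U{\left(7 \right)} \left(-11\right) = -38 + 2 \cdot 7^{2} \left(-11\right) = -38 + 2 \cdot 49 \left(-11\right) = -38 + 98 \left(-11\right) = -38 - 1078 = -1116$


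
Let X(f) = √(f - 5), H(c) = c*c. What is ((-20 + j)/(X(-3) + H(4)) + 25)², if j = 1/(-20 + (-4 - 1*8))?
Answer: (-142721281*I + 38908800*√2)/(8192*(-31*I + 8*√2)) ≈ 565.73 + 10.209*I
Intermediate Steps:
H(c) = c²
X(f) = √(-5 + f)
j = -1/32 (j = 1/(-20 + (-4 - 8)) = 1/(-20 - 12) = 1/(-32) = -1/32 ≈ -0.031250)
((-20 + j)/(X(-3) + H(4)) + 25)² = ((-20 - 1/32)/(√(-5 - 3) + 4²) + 25)² = (-641/(32*(√(-8) + 16)) + 25)² = (-641/(32*(2*I*√2 + 16)) + 25)² = (-641/(32*(16 + 2*I*√2)) + 25)² = (25 - 641/(32*(16 + 2*I*√2)))²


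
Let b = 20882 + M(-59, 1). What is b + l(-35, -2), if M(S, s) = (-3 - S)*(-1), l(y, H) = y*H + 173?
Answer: 21069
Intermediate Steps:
l(y, H) = 173 + H*y (l(y, H) = H*y + 173 = 173 + H*y)
M(S, s) = 3 + S
b = 20826 (b = 20882 + (3 - 59) = 20882 - 56 = 20826)
b + l(-35, -2) = 20826 + (173 - 2*(-35)) = 20826 + (173 + 70) = 20826 + 243 = 21069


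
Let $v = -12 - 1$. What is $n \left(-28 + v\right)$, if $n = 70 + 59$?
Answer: $-5289$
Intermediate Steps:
$n = 129$
$v = -13$
$n \left(-28 + v\right) = 129 \left(-28 - 13\right) = 129 \left(-41\right) = -5289$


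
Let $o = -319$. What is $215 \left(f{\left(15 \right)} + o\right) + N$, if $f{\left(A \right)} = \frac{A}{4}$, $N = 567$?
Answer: $- \frac{268847}{4} \approx -67212.0$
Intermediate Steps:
$f{\left(A \right)} = \frac{A}{4}$ ($f{\left(A \right)} = A \frac{1}{4} = \frac{A}{4}$)
$215 \left(f{\left(15 \right)} + o\right) + N = 215 \left(\frac{1}{4} \cdot 15 - 319\right) + 567 = 215 \left(\frac{15}{4} - 319\right) + 567 = 215 \left(- \frac{1261}{4}\right) + 567 = - \frac{271115}{4} + 567 = - \frac{268847}{4}$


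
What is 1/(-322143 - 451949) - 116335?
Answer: -90053992821/774092 ≈ -1.1634e+5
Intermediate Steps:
1/(-322143 - 451949) - 116335 = 1/(-774092) - 116335 = -1/774092 - 116335 = -90053992821/774092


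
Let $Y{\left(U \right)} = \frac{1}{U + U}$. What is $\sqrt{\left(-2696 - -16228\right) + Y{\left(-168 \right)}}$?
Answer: $\frac{\sqrt{95481771}}{84} \approx 116.33$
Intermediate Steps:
$Y{\left(U \right)} = \frac{1}{2 U}$
$\sqrt{\left(-2696 - -16228\right) + Y{\left(-168 \right)}} = \sqrt{\left(-2696 - -16228\right) + \frac{1}{2 \left(-168\right)}} = \sqrt{\left(-2696 + 16228\right) + \frac{1}{2} \left(- \frac{1}{168}\right)} = \sqrt{13532 - \frac{1}{336}} = \sqrt{\frac{4546751}{336}} = \frac{\sqrt{95481771}}{84}$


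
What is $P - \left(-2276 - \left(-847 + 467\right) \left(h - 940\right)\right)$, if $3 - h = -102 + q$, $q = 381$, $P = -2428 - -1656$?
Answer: $463584$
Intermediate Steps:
$P = -772$ ($P = -2428 + 1656 = -772$)
$h = -276$ ($h = 3 - \left(-102 + 381\right) = 3 - 279 = -276$)
$P - \left(-2276 - \left(-847 + 467\right) \left(h - 940\right)\right) = -772 - \left(-2276 - \left(-847 + 467\right) \left(-276 - 940\right)\right) = -772 - \left(-2276 - \left(-380\right) \left(-1216\right)\right) = -772 - \left(-2276 - 462080\right) = -772 - -464356 = -772 + 464356 = 463584$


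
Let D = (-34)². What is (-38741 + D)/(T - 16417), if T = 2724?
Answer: 37585/13693 ≈ 2.7448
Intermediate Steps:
D = 1156
(-38741 + D)/(T - 16417) = (-38741 + 1156)/(2724 - 16417) = -37585/(-13693) = -37585*(-1/13693) = 37585/13693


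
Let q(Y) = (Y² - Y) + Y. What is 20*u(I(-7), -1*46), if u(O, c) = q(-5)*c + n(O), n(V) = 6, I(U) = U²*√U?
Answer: -22880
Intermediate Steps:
q(Y) = Y²
I(U) = U^(5/2)
u(O, c) = 6 + 25*c (u(O, c) = (-5)²*c + 6 = 25*c + 6 = 6 + 25*c)
20*u(I(-7), -1*46) = 20*(6 + 25*(-1*46)) = 20*(6 + 25*(-46)) = 20*(6 - 1150) = 20*(-1144) = -22880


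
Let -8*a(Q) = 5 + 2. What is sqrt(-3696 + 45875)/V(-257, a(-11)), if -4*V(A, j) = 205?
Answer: -4*sqrt(42179)/205 ≈ -4.0073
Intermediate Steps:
a(Q) = -7/8 (a(Q) = -(5 + 2)/8 = -1/8*7 = -7/8)
V(A, j) = -205/4 (V(A, j) = -1/4*205 = -205/4)
sqrt(-3696 + 45875)/V(-257, a(-11)) = sqrt(-3696 + 45875)/(-205/4) = sqrt(42179)*(-4/205) = -4*sqrt(42179)/205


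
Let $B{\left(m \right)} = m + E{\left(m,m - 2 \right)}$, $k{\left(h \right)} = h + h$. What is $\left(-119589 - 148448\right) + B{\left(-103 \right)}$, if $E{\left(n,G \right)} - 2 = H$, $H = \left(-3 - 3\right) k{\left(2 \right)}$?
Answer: $-268162$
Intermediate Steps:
$k{\left(h \right)} = 2 h$
$H = -24$ ($H = \left(-3 - 3\right) 2 \cdot 2 = \left(-6\right) 4 = -24$)
$E{\left(n,G \right)} = -22$ ($E{\left(n,G \right)} = 2 - 24 = -22$)
$B{\left(m \right)} = -22 + m$ ($B{\left(m \right)} = m - 22 = -22 + m$)
$\left(-119589 - 148448\right) + B{\left(-103 \right)} = \left(-119589 - 148448\right) - 125 = -268037 - 125 = -268162$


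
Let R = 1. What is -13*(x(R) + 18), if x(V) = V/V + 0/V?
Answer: -247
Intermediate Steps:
x(V) = 1 (x(V) = 1 + 0 = 1)
-13*(x(R) + 18) = -13*(1 + 18) = -13*19 = -247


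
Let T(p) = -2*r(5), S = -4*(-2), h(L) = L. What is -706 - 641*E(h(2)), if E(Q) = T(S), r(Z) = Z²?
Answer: 31344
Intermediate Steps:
S = 8
T(p) = -50 (T(p) = -2*5² = -2*25 = -50)
E(Q) = -50
-706 - 641*E(h(2)) = -706 - 641*(-50) = -706 + 32050 = 31344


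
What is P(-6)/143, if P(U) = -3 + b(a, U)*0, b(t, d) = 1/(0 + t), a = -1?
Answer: -3/143 ≈ -0.020979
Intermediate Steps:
b(t, d) = 1/t
P(U) = -3 (P(U) = -3 + 0/(-1) = -3 - 1*0 = -3 + 0 = -3)
P(-6)/143 = -3/143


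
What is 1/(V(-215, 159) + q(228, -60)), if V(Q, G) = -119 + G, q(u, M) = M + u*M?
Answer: -1/13700 ≈ -7.2993e-5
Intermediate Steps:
q(u, M) = M + M*u
1/(V(-215, 159) + q(228, -60)) = 1/((-119 + 159) - 60*(1 + 228)) = 1/(40 - 60*229) = 1/(40 - 13740) = 1/(-13700) = -1/13700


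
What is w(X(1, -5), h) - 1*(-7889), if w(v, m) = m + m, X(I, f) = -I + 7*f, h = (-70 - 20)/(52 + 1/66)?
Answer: 27071057/3433 ≈ 7885.5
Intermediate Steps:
h = -5940/3433 (h = -90/(52 + 1/66) = -90/3433/66 = -90*66/3433 = -5940/3433 ≈ -1.7303)
w(v, m) = 2*m
w(X(1, -5), h) - 1*(-7889) = 2*(-5940/3433) - 1*(-7889) = -11880/3433 + 7889 = 27071057/3433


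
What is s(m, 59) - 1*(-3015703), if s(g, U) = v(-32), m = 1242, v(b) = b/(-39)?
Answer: 117612449/39 ≈ 3.0157e+6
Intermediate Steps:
v(b) = -b/39 (v(b) = b*(-1/39) = -b/39)
s(g, U) = 32/39 (s(g, U) = -1/39*(-32) = 32/39)
s(m, 59) - 1*(-3015703) = 32/39 - 1*(-3015703) = 32/39 + 3015703 = 117612449/39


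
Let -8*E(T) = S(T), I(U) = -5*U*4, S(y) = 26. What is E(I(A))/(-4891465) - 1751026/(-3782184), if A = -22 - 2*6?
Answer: 2141273671297/4625105164890 ≈ 0.46297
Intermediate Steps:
A = -34 (A = -22 - 1*12 = -22 - 12 = -34)
I(U) = -20*U
E(T) = -13/4 (E(T) = -1/8*26 = -13/4)
E(I(A))/(-4891465) - 1751026/(-3782184) = -13/4/(-4891465) - 1751026/(-3782184) = -13/4*(-1/4891465) - 1751026*(-1/3782184) = 13/19565860 + 875513/1891092 = 2141273671297/4625105164890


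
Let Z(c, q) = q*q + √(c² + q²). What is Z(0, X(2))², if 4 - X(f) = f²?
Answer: 0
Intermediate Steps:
X(f) = 4 - f²
Z(c, q) = q² + √(c² + q²)
Z(0, X(2))² = ((4 - 1*2²)² + √(0² + (4 - 1*2²)²))² = ((4 - 1*4)² + √(0 + (4 - 1*4)²))² = ((4 - 4)² + √(0 + (4 - 4)²))² = (0² + √(0 + 0²))² = (0 + √(0 + 0))² = (0 + √0)² = (0 + 0)² = 0² = 0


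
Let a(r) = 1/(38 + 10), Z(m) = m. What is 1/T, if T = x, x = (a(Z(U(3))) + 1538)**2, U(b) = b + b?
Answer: 2304/5450130625 ≈ 4.2274e-7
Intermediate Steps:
U(b) = 2*b
a(r) = 1/48
x = 5450130625/2304 (x = (1/48 + 1538)**2 = (73825/48)**2 = 5450130625/2304 ≈ 2.3655e+6)
T = 5450130625/2304 ≈ 2.3655e+6
1/T = 1/(5450130625/2304) = 2304/5450130625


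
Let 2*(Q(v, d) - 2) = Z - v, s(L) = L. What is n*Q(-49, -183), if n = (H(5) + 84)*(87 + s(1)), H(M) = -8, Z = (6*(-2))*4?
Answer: 16720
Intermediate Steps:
Z = -48 (Z = -12*4 = -48)
Q(v, d) = -22 - v/2 (Q(v, d) = 2 + (-48 - v)/2 = 2 + (-24 - v/2) = -22 - v/2)
n = 6688 (n = (-8 + 84)*(87 + 1) = 76*88 = 6688)
n*Q(-49, -183) = 6688*(-22 - ½*(-49)) = 6688*(-22 + 49/2) = 6688*(5/2) = 16720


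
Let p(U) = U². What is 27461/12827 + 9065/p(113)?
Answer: 466926264/163787963 ≈ 2.8508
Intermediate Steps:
27461/12827 + 9065/p(113) = 27461/12827 + 9065/(113²) = 27461*(1/12827) + 9065/12769 = 27461/12827 + 9065*(1/12769) = 27461/12827 + 9065/12769 = 466926264/163787963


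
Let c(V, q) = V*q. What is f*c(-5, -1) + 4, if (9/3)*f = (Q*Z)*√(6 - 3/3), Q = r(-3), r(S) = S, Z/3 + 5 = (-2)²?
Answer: 4 + 15*√5 ≈ 37.541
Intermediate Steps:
Z = -3 (Z = -15 + 3*(-2)² = -15 + 3*4 = -15 + 12 = -3)
Q = -3
f = 3*√5 (f = ((-3*(-3))*√(6 - 3/3))/3 = (9*√(6 - 3*⅓))/3 = (9*√(6 - 1))/3 = (9*√5)/3 = 3*√5 ≈ 6.7082)
f*c(-5, -1) + 4 = (3*√5)*(-5*(-1)) + 4 = (3*√5)*5 + 4 = 15*√5 + 4 = 4 + 15*√5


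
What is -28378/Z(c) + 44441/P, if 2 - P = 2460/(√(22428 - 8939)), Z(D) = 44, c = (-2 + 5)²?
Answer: -339868949/402281 - 666615*√13489/36571 ≈ -2961.9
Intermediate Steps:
c = 9 (c = 3² = 9)
P = 2 - 60*√13489/329 (P = 2 - 2460/(√(22428 - 8939)) = 2 - 2460/(√13489) = 2 - 2460*√13489/13489 = 2 - 60*√13489/329 ≈ -19.181)
-28378/Z(c) + 44441/P = -28378/44 + 44441/(2 - 60*√13489/329) = -28378*1/44 + 44441/(2 - 60*√13489/329) = -14189/22 + 44441/(2 - 60*√13489/329)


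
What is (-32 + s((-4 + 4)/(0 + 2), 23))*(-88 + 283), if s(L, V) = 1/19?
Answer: -118365/19 ≈ -6229.7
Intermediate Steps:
s(L, V) = 1/19
(-32 + s((-4 + 4)/(0 + 2), 23))*(-88 + 283) = (-32 + 1/19)*(-88 + 283) = -607/19*195 = -118365/19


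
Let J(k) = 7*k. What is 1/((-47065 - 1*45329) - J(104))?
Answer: -1/93122 ≈ -1.0739e-5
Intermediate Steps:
1/((-47065 - 1*45329) - J(104)) = 1/((-47065 - 1*45329) - 7*104) = 1/((-47065 - 45329) - 1*728) = 1/(-92394 - 728) = 1/(-93122) = -1/93122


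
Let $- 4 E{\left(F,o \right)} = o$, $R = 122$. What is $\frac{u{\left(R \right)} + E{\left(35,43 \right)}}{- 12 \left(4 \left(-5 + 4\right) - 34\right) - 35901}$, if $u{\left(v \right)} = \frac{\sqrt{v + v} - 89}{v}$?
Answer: $\frac{2801}{8648580} - \frac{\sqrt{61}}{2162145} \approx 0.00032026$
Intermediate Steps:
$E{\left(F,o \right)} = - \frac{o}{4}$
$u{\left(v \right)} = \frac{-89 + \sqrt{2} \sqrt{v}}{v}$ ($u{\left(v \right)} = \frac{\sqrt{2 v} - 89}{v} = \frac{\sqrt{2} \sqrt{v} - 89}{v} = \frac{-89 + \sqrt{2} \sqrt{v}}{v}$)
$\frac{u{\left(R \right)} + E{\left(35,43 \right)}}{- 12 \left(4 \left(-5 + 4\right) - 34\right) - 35901} = \frac{\left(- \frac{89}{122} + \frac{\sqrt{2}}{\sqrt{122}}\right) - \frac{43}{4}}{- 12 \left(4 \left(-5 + 4\right) - 34\right) - 35901} = \frac{\left(\left(-89\right) \frac{1}{122} + \sqrt{2} \frac{\sqrt{122}}{122}\right) - \frac{43}{4}}{- 12 \left(4 \left(-1\right) - 34\right) - 35901} = \frac{\left(- \frac{89}{122} + \frac{\sqrt{61}}{61}\right) - \frac{43}{4}}{- 12 \left(-4 - 34\right) - 35901} = \frac{- \frac{2801}{244} + \frac{\sqrt{61}}{61}}{\left(-12\right) \left(-38\right) - 35901} = \frac{- \frac{2801}{244} + \frac{\sqrt{61}}{61}}{456 - 35901} = \frac{- \frac{2801}{244} + \frac{\sqrt{61}}{61}}{-35445} = \left(- \frac{2801}{244} + \frac{\sqrt{61}}{61}\right) \left(- \frac{1}{35445}\right) = \frac{2801}{8648580} - \frac{\sqrt{61}}{2162145}$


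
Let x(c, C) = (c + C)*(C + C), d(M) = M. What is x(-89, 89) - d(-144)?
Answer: 144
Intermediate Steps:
x(c, C) = 2*C*(C + c) (x(c, C) = (C + c)*(2*C) = 2*C*(C + c))
x(-89, 89) - d(-144) = 2*89*(89 - 89) - 1*(-144) = 2*89*0 + 144 = 0 + 144 = 144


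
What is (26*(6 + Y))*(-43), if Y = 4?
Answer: -11180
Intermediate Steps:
(26*(6 + Y))*(-43) = (26*(6 + 4))*(-43) = (26*10)*(-43) = 260*(-43) = -11180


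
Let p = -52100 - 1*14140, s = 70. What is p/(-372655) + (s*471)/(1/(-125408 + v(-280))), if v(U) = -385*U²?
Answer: -74478916377741312/74531 ≈ -9.9930e+11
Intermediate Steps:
p = -66240 (p = -52100 - 14140 = -66240)
p/(-372655) + (s*471)/(1/(-125408 + v(-280))) = -66240/(-372655) + (70*471)/(1/(-125408 - 385*(-280)²)) = -66240*(-1/372655) + 32970/(1/(-125408 - 385*78400)) = 13248/74531 + 32970/(1/(-125408 - 30184000)) = 13248/74531 + 32970/(1/(-30309408)) = 13248/74531 + 32970/(-1/30309408) = 13248/74531 + 32970*(-30309408) = 13248/74531 - 999301181760 = -74478916377741312/74531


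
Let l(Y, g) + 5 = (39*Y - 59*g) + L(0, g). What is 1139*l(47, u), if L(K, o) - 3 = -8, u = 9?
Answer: 1471588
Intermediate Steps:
L(K, o) = -5 (L(K, o) = 3 - 8 = -5)
l(Y, g) = -10 - 59*g + 39*Y (l(Y, g) = -5 + ((39*Y - 59*g) - 5) = -5 + ((-59*g + 39*Y) - 5) = -5 + (-5 - 59*g + 39*Y) = -10 - 59*g + 39*Y)
1139*l(47, u) = 1139*(-10 - 59*9 + 39*47) = 1139*(-10 - 531 + 1833) = 1139*1292 = 1471588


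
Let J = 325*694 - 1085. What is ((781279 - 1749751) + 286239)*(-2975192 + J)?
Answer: 1876636733391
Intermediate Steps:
J = 224465 (J = 225550 - 1085 = 224465)
((781279 - 1749751) + 286239)*(-2975192 + J) = ((781279 - 1749751) + 286239)*(-2975192 + 224465) = (-968472 + 286239)*(-2750727) = -682233*(-2750727) = 1876636733391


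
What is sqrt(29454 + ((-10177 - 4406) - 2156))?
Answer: sqrt(12715) ≈ 112.76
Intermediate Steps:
sqrt(29454 + ((-10177 - 4406) - 2156)) = sqrt(29454 + (-14583 - 2156)) = sqrt(29454 - 16739) = sqrt(12715)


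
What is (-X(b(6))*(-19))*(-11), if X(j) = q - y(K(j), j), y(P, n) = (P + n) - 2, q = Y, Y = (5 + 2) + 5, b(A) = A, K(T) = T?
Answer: -418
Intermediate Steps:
Y = 12 (Y = 7 + 5 = 12)
q = 12
y(P, n) = -2 + P + n
X(j) = 14 - 2*j (X(j) = 12 - (-2 + j + j) = 12 - (-2 + 2*j) = 12 + (2 - 2*j) = 14 - 2*j)
(-X(b(6))*(-19))*(-11) = (-(14 - 2*6)*(-19))*(-11) = (-(14 - 12)*(-19))*(-11) = (-1*2*(-19))*(-11) = -2*(-19)*(-11) = 38*(-11) = -418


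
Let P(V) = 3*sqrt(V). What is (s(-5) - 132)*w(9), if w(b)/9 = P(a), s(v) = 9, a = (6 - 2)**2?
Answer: -13284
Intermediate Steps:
a = 16 (a = 4**2 = 16)
w(b) = 108 (w(b) = 9*(3*sqrt(16)) = 9*(3*4) = 9*12 = 108)
(s(-5) - 132)*w(9) = (9 - 132)*108 = -123*108 = -13284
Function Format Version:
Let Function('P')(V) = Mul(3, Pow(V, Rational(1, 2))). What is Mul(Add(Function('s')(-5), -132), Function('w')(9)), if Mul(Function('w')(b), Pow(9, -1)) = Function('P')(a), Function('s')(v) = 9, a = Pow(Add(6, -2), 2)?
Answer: -13284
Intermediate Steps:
a = 16 (a = Pow(4, 2) = 16)
Function('w')(b) = 108 (Function('w')(b) = Mul(9, Mul(3, Pow(16, Rational(1, 2)))) = Mul(9, Mul(3, 4)) = Mul(9, 12) = 108)
Mul(Add(Function('s')(-5), -132), Function('w')(9)) = Mul(Add(9, -132), 108) = Mul(-123, 108) = -13284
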